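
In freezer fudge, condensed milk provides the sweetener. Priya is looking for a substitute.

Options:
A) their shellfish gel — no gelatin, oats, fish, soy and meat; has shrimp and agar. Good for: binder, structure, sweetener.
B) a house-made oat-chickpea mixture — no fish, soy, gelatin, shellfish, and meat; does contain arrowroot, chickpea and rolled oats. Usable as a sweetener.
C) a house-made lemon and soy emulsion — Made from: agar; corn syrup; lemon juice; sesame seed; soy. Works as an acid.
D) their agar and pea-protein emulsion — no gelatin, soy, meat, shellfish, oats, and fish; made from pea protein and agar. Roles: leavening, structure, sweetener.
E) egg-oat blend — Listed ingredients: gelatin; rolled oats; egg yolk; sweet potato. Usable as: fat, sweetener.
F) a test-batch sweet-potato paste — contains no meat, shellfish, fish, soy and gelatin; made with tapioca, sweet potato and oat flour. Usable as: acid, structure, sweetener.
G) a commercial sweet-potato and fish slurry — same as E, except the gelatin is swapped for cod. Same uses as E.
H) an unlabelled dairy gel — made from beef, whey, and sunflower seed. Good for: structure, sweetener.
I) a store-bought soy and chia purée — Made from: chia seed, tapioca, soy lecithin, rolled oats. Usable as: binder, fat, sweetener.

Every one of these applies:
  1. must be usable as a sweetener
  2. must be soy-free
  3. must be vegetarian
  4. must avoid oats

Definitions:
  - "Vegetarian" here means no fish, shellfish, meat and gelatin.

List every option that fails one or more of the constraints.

A: has shrimp, so not vegetarian — no
B: has rolled oats, so not oat-free — reject
C: not usable as a sweetener; has soy, so not soy-free — no
D: vegetarian, no soy — OK
E: has gelatin, so not vegetarian; has rolled oats, so not oat-free — reject
F: has oat flour, so not oat-free — reject
G: has cod, so not vegetarian; has rolled oats, so not oat-free — out
H: has beef, so not vegetarian — out
I: has rolled oats, so not oat-free; has soy lecithin, so not soy-free — no

A, B, C, E, F, G, H, I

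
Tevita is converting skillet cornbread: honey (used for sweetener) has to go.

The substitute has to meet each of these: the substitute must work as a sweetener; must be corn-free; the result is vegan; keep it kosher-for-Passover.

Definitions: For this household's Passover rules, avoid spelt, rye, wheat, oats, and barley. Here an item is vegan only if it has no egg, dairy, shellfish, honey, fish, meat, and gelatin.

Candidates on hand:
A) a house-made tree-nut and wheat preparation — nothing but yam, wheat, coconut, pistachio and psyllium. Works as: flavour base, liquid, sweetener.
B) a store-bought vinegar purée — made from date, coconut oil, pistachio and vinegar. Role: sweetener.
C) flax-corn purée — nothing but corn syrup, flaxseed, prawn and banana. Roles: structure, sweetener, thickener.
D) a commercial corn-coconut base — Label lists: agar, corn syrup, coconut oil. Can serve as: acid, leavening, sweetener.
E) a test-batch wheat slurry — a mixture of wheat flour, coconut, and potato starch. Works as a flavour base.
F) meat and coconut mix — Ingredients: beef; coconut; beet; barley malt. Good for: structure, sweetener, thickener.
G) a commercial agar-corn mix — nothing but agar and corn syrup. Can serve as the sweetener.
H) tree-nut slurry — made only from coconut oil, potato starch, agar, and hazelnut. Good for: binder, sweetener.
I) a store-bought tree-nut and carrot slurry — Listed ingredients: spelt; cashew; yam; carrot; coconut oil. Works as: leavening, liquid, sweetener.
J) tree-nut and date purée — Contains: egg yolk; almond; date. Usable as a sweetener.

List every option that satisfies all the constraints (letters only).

A: has wheat, so not kosher-for-Passover — out
B: coconut oil and pistachio etc. — none of it excluded — valid
C: has prawn, so not vegan; has corn syrup, so not corn-free — no
D: has corn syrup, so not corn-free — no
E: not usable as a sweetener; has wheat flour, so not kosher-for-Passover — no
F: has barley malt, so not kosher-for-Passover; has beef, so not vegan — out
G: has corn syrup, so not corn-free — no
H: nothing on the exclusion list — valid
I: has spelt, so not kosher-for-Passover — no
J: has egg yolk, so not vegan — out

B, H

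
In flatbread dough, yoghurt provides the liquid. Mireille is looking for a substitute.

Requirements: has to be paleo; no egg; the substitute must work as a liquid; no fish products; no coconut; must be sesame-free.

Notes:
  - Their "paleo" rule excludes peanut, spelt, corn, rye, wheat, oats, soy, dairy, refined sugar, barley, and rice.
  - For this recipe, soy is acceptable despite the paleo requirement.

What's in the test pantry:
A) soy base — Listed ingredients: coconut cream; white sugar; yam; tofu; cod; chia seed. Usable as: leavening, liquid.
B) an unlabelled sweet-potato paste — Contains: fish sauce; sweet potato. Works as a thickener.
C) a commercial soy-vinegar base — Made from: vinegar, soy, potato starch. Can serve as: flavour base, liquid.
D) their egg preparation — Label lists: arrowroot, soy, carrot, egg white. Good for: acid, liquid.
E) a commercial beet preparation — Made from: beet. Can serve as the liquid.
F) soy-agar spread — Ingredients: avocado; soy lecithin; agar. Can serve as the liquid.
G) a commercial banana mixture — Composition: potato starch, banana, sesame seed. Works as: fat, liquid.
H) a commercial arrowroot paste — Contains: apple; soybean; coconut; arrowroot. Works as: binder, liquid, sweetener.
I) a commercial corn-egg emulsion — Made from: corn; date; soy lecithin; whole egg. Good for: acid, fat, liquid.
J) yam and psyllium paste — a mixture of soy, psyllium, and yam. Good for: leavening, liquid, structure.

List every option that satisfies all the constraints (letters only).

C, E, F, J

A: has white sugar, so not paleo; has cod, so not fish-free (and 1 more) — reject
B: not usable as a liquid; has fish sauce, so not fish-free — out
C: soy is permitted under the paleo carve-out; nothing else excluded — OK
D: has egg white, so not egg-free — out
E: only beet; none excluded — OK
F: soy is permitted under the paleo carve-out; nothing else excluded — OK
G: has sesame seed, so not sesame-free — reject
H: has coconut, so not coconut-free — out
I: has corn, so not paleo; has whole egg, so not egg-free — reject
J: soy is permitted under the paleo carve-out; nothing else excluded — valid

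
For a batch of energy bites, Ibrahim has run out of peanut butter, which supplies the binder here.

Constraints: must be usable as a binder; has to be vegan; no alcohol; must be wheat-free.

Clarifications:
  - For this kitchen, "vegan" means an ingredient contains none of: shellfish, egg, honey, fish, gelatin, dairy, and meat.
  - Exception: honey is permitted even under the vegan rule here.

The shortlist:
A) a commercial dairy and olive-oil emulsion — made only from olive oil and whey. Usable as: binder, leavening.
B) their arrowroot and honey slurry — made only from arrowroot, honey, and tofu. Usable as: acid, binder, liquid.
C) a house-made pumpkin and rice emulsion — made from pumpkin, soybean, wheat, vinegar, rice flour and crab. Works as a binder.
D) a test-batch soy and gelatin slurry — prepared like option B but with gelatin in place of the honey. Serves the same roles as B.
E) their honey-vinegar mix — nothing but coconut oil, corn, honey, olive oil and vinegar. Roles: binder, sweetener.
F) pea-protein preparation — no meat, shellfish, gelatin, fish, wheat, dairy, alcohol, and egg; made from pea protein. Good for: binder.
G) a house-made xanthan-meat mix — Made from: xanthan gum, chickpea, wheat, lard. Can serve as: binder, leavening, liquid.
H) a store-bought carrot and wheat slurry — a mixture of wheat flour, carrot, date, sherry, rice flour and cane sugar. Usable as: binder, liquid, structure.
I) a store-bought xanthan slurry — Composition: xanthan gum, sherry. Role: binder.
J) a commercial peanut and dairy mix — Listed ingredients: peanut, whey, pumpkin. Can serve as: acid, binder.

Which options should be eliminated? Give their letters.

A: has whey, so not vegan — no
B: honey is permitted under the vegan carve-out; nothing else excluded — OK
C: has crab, so not vegan; has wheat, so not wheat-free — reject
D: has gelatin, so not vegan — out
E: honey is permitted under the vegan carve-out; nothing else excluded — OK
F: works as a binder, no alcohol, vegan — OK
G: has lard, so not vegan; has wheat, so not wheat-free — no
H: has wheat flour, so not wheat-free; has sherry, so not alcohol-free — no
I: has sherry, so not alcohol-free — out
J: has whey, so not vegan — out

A, C, D, G, H, I, J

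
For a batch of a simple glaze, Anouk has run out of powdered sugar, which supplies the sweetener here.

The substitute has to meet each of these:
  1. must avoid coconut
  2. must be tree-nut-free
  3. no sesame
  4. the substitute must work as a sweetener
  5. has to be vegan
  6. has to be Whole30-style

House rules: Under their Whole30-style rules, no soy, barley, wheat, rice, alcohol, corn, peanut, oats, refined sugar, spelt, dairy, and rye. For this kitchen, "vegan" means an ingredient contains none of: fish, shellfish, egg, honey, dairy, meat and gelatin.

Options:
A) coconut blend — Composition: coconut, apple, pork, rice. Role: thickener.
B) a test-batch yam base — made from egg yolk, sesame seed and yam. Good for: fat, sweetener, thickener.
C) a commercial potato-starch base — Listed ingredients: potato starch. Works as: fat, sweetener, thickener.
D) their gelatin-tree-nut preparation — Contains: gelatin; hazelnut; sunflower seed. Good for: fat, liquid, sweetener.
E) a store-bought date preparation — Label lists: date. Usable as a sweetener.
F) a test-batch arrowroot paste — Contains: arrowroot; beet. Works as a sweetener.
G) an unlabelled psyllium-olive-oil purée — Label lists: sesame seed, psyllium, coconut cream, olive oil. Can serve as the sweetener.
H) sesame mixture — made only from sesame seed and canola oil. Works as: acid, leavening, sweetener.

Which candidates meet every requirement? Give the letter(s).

A: not usable as a sweetener; has rice, so not Whole30-style (and 2 more) — no
B: has egg yolk, so not vegan; has sesame seed, so not sesame-free — out
C: only potato starch; none excluded — keep
D: has gelatin, so not vegan; has hazelnut, so not tree-nut-free — reject
E: vegan, no tree nuts — valid
F: only beet and arrowroot; none excluded — keep
G: has coconut cream, so not coconut-free; has sesame seed, so not sesame-free — reject
H: has sesame seed, so not sesame-free — no

C, E, F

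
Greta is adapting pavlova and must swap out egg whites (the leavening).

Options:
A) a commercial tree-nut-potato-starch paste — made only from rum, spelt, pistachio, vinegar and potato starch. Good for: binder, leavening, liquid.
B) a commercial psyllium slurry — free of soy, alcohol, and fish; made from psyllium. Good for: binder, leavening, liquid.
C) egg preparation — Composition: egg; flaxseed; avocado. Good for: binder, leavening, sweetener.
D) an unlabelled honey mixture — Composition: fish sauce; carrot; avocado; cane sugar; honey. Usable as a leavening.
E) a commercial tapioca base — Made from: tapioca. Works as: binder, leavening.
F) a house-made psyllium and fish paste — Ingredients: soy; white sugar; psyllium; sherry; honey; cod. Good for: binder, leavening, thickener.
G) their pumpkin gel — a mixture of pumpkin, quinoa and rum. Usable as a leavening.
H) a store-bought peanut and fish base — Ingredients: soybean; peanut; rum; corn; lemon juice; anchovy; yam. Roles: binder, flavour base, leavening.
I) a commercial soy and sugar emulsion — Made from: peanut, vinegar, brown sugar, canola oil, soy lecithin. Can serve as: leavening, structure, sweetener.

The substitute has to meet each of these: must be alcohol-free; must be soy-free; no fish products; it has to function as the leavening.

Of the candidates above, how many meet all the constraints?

3

A: has rum, so not alcohol-free — reject
B: works as a leavening, no alcohol, no soy — OK
C: only egg, flaxseed, and avocado; none excluded — keep
D: has fish sauce, so not fish-free — no
E: all constraints satisfied — OK
F: has sherry, so not alcohol-free; has cod, so not fish-free (and 1 more) — no
G: has rum, so not alcohol-free — out
H: has rum, so not alcohol-free; has anchovy, so not fish-free (and 1 more) — no
I: has soy lecithin, so not soy-free — no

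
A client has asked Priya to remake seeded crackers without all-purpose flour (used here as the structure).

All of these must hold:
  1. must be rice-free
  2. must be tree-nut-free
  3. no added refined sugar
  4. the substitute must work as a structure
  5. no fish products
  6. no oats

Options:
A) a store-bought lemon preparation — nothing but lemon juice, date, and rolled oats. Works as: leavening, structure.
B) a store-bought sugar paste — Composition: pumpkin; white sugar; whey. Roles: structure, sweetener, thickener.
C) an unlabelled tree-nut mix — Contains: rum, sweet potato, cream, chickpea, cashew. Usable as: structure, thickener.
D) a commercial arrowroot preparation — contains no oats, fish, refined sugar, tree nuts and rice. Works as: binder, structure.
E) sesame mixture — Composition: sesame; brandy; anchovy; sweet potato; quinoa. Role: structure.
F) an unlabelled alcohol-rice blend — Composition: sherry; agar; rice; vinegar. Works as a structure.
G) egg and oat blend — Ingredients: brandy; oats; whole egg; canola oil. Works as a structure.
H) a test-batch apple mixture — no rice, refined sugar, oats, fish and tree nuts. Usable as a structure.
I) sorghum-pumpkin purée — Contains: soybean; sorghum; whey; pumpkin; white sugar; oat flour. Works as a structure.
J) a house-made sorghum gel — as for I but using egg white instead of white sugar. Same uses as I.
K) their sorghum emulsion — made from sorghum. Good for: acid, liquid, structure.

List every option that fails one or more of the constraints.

A, B, C, E, F, G, I, J

A: has rolled oats, so not oat-free — no
B: has white sugar, so not no-added-sugar — reject
C: has cashew, so not tree-nut-free — no
D: nothing on the exclusion list — OK
E: has anchovy, so not fish-free — out
F: has rice, so not rice-free — out
G: has oats, so not oat-free — reject
H: no tree nuts, no fish — OK
I: has oat flour, so not oat-free; has white sugar, so not no-added-sugar — reject
J: has oat flour, so not oat-free — reject
K: nothing on the exclusion list — OK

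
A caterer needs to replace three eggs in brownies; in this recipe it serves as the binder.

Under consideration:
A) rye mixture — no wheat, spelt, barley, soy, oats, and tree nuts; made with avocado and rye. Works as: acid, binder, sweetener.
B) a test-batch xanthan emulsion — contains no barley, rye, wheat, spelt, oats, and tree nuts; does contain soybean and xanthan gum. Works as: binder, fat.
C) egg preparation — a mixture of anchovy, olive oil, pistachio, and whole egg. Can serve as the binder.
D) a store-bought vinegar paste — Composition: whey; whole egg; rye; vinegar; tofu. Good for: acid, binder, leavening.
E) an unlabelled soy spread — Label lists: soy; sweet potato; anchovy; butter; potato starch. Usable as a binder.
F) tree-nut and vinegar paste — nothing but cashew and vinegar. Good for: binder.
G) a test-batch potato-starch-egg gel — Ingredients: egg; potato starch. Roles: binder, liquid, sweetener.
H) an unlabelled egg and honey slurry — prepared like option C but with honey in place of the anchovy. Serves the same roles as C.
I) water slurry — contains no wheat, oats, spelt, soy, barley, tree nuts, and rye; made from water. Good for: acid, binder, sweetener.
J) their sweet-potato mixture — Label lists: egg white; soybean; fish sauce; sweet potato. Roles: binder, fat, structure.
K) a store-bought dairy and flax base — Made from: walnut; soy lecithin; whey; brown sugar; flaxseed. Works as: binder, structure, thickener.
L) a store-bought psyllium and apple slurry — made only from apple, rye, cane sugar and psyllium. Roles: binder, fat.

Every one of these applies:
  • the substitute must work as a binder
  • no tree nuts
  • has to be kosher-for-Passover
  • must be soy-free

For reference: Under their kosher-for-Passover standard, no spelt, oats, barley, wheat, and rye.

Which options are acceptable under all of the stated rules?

G, I

A: has rye, so not kosher-for-Passover — reject
B: has soybean, so not soy-free — out
C: has pistachio, so not tree-nut-free — reject
D: has rye, so not kosher-for-Passover; has tofu, so not soy-free — reject
E: has soy, so not soy-free — no
F: has cashew, so not tree-nut-free — reject
G: works as a binder, kosher-for-Passover, no tree nuts — OK
H: has pistachio, so not tree-nut-free — no
I: works as a binder, no tree nuts, kosher-for-Passover — OK
J: has soybean, so not soy-free — reject
K: has soy lecithin, so not soy-free; has walnut, so not tree-nut-free — out
L: has rye, so not kosher-for-Passover — reject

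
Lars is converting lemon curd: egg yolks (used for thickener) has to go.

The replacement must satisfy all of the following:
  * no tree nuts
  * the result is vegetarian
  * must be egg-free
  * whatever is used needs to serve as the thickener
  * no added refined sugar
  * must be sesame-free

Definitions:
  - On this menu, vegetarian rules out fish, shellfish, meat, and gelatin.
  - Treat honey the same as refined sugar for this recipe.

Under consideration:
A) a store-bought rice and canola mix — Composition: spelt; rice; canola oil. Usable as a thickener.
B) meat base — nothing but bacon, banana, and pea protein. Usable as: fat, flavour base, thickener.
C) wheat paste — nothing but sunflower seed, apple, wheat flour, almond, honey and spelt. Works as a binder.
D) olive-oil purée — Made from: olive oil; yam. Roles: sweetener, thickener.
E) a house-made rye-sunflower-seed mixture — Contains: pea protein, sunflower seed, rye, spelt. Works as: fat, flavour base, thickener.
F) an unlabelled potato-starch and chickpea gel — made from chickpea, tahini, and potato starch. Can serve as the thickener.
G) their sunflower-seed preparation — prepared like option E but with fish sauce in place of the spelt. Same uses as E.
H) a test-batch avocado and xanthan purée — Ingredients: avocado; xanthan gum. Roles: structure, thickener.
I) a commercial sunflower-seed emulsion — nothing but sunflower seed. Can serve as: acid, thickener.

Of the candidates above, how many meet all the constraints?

5

A: no tree nuts, no sesame — valid
B: has bacon, so not vegetarian — no
C: not usable as a thickener; has almond, so not tree-nut-free (and 1 more) — no
D: every rule checks out — valid
E: works as a thickener, no-added-sugar, vegetarian — keep
F: has tahini, so not sesame-free — out
G: has fish sauce, so not vegetarian — reject
H: all constraints satisfied — keep
I: no-added-sugar, no tree nuts — OK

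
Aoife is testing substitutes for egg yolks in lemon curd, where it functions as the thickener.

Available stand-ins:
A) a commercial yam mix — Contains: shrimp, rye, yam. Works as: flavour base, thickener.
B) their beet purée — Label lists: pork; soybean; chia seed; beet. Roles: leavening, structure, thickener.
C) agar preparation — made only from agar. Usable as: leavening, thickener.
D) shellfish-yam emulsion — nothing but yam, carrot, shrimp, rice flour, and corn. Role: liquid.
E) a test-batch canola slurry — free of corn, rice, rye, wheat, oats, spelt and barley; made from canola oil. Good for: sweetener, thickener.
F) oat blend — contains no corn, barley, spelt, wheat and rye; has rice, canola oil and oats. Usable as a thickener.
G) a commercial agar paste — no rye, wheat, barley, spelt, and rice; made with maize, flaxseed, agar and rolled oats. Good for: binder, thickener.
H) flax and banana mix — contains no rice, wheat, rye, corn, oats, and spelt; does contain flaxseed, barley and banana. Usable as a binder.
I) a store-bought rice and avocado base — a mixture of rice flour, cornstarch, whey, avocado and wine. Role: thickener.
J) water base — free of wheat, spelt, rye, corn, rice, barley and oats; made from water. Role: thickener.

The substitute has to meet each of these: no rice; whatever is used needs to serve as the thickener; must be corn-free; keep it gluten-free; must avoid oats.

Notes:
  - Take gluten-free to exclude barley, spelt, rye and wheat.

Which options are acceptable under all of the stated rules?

B, C, E, J

A: has rye, so not gluten-free — reject
B: pork and soybean etc. — none of it excluded — valid
C: works as a thickener, no oats, gluten-free — OK
D: not usable as a thickener; has rice flour, so not rice-free (and 1 more) — out
E: nothing on the exclusion list — keep
F: has rice, so not rice-free; has oats, so not oat-free — out
G: has rolled oats, so not oat-free; has maize, so not corn-free — no
H: not usable as a thickener; has barley, so not gluten-free — reject
I: has rice flour, so not rice-free; has cornstarch, so not corn-free — out
J: all constraints satisfied — keep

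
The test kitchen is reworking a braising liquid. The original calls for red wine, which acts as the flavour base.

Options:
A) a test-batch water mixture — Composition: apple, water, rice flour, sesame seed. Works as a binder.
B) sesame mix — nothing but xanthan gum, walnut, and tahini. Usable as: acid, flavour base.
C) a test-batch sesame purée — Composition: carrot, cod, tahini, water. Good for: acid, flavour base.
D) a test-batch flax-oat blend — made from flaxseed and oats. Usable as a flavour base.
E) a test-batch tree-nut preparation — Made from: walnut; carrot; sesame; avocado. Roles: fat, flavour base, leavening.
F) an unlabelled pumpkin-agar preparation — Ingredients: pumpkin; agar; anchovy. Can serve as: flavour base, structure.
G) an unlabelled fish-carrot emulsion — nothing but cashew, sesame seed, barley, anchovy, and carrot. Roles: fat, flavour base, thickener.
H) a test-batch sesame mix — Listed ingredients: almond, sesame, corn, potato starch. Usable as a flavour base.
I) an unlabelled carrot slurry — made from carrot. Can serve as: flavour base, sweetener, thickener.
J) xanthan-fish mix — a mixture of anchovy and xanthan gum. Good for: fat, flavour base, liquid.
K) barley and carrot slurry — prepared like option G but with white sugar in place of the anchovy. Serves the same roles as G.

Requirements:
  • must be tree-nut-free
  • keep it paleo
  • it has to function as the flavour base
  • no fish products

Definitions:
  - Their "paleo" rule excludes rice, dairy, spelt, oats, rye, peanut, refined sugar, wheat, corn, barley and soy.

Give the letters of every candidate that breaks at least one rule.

A: not usable as a flavour base; has rice flour, so not paleo — out
B: has walnut, so not tree-nut-free — no
C: has cod, so not fish-free — reject
D: has oats, so not paleo — out
E: has walnut, so not tree-nut-free — reject
F: has anchovy, so not fish-free — reject
G: has barley, so not paleo; has cashew, so not tree-nut-free (and 1 more) — out
H: has corn, so not paleo; has almond, so not tree-nut-free — out
I: every rule checks out — valid
J: has anchovy, so not fish-free — reject
K: has barley, so not paleo; has cashew, so not tree-nut-free — reject

A, B, C, D, E, F, G, H, J, K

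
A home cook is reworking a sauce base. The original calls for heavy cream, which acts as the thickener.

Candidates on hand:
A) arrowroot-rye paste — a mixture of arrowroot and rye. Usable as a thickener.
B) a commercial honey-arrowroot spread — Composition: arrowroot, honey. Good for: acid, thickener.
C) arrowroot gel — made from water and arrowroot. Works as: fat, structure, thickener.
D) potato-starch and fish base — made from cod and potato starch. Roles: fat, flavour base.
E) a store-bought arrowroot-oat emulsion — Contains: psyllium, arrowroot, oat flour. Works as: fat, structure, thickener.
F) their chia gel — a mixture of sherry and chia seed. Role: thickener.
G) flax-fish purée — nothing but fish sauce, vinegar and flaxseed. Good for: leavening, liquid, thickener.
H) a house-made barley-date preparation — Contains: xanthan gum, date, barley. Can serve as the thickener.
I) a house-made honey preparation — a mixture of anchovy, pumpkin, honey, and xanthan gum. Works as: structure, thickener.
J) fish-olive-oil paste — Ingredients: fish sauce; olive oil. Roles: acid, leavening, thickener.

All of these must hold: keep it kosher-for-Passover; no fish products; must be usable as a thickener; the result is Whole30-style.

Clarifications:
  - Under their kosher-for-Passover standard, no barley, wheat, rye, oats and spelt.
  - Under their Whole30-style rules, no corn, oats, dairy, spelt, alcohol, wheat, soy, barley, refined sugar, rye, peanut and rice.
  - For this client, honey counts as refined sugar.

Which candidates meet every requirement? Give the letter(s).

C

A: has rye, so not kosher-for-Passover; has rye, so not Whole30-style — out
B: has honey, so not Whole30-style — reject
C: only water and arrowroot; none excluded — OK
D: not usable as a thickener; has cod, so not fish-free — no
E: has oat flour, so not kosher-for-Passover; has oat flour, so not Whole30-style — out
F: has sherry, so not Whole30-style — no
G: has fish sauce, so not fish-free — out
H: has barley, so not kosher-for-Passover; has barley, so not Whole30-style — no
I: has honey, so not Whole30-style; has anchovy, so not fish-free — reject
J: has fish sauce, so not fish-free — out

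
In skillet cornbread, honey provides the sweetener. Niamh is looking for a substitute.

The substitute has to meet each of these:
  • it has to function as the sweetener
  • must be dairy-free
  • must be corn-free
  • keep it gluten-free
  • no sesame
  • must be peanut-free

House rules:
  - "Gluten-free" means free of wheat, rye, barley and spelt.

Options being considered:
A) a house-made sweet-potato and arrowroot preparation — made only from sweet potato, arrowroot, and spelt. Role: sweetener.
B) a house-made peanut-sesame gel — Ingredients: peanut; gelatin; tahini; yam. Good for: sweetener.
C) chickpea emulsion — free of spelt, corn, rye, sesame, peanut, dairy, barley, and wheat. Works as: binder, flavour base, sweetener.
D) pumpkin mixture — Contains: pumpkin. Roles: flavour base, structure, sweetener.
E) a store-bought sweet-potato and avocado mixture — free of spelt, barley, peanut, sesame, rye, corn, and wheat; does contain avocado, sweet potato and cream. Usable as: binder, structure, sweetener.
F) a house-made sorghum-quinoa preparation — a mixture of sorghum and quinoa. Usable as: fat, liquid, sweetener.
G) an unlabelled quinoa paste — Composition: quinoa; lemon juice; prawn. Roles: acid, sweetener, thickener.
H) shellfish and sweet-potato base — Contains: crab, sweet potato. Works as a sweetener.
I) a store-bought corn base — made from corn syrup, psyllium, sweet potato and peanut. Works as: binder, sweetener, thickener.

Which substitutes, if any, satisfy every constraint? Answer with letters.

C, D, F, G, H

A: has spelt, so not gluten-free — no
B: has tahini, so not sesame-free; has peanut, so not peanut-free — reject
C: no dairy, no peanut — keep
D: every rule checks out — OK
E: has cream, so not dairy-free — no
F: no peanut, no dairy — OK
G: gluten-free, no dairy — OK
H: all constraints satisfied — OK
I: has peanut, so not peanut-free; has corn syrup, so not corn-free — reject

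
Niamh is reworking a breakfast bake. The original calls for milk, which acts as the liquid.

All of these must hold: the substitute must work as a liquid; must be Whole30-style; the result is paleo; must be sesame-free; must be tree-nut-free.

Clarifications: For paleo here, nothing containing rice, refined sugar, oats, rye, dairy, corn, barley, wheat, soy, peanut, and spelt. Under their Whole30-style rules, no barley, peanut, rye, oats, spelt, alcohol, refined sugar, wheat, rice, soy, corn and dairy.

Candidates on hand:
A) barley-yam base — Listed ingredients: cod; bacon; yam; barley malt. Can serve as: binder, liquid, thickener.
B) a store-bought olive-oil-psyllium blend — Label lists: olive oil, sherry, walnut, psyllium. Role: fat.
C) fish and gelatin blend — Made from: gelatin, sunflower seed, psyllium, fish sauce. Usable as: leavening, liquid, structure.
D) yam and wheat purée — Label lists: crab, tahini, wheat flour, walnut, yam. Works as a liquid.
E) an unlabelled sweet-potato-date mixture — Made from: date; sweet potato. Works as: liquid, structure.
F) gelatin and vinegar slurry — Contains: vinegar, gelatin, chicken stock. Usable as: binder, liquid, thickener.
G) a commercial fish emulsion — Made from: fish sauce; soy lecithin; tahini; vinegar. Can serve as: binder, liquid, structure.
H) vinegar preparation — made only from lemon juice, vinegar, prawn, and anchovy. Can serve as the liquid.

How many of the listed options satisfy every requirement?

4

A: has barley malt, so not paleo; has barley malt, so not Whole30-style — reject
B: not usable as a liquid; has sherry, so not Whole30-style (and 1 more) — reject
C: all constraints satisfied — OK
D: has wheat flour, so not paleo; has wheat flour, so not Whole30-style (and 2 more) — reject
E: every rule checks out — OK
F: works as a liquid, no tree nuts, paleo — OK
G: has soy lecithin, so not paleo; has soy lecithin, so not Whole30-style (and 1 more) — out
H: works as a liquid, paleo, no sesame — keep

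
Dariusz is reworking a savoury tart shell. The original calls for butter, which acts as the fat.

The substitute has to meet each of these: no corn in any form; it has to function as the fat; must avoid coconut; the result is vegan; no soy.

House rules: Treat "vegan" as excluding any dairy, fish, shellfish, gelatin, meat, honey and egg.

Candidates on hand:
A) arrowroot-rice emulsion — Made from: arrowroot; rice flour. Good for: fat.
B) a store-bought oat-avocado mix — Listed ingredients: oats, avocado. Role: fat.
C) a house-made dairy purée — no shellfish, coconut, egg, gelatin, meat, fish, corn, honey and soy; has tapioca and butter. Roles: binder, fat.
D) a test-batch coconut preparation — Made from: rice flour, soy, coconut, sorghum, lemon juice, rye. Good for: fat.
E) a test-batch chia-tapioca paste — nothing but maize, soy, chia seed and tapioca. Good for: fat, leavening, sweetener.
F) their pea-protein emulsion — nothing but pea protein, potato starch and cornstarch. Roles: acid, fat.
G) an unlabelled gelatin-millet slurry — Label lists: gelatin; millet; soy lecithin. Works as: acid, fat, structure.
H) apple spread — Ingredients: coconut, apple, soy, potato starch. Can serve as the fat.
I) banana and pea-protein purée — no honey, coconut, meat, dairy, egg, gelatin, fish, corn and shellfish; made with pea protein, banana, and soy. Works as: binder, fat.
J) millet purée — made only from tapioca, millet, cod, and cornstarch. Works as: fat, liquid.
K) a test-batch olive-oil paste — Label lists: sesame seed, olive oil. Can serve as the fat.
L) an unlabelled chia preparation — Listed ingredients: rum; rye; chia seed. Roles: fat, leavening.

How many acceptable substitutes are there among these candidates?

A: all constraints satisfied — OK
B: works as a fat, no soy, no coconut — valid
C: has butter, so not vegan — reject
D: has coconut, so not coconut-free; has soy, so not soy-free — reject
E: has soy, so not soy-free; has maize, so not corn-free — no
F: has cornstarch, so not corn-free — out
G: has gelatin, so not vegan; has soy lecithin, so not soy-free — out
H: has coconut, so not coconut-free; has soy, so not soy-free — out
I: has soy, so not soy-free — out
J: has cod, so not vegan; has cornstarch, so not corn-free — reject
K: vegan, no coconut — OK
L: nothing on the exclusion list — valid

4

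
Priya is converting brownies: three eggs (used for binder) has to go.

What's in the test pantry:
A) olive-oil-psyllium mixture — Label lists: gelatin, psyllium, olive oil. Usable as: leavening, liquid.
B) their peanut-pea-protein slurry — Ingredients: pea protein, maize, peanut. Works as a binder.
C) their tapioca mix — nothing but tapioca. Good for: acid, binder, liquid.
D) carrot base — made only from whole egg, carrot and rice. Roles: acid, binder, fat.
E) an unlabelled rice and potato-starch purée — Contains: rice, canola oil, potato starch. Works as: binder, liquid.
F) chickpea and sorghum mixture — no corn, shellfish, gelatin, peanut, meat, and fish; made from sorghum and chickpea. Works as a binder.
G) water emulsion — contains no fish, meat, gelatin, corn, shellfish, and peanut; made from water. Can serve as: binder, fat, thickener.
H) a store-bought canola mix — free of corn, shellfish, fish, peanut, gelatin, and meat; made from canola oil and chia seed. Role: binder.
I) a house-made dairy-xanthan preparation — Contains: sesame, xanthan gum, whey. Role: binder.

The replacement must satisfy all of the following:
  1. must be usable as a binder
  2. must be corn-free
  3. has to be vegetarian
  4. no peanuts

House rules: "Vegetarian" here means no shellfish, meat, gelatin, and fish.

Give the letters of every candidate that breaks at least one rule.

A, B

A: not usable as a binder; has gelatin, so not vegetarian — reject
B: has maize, so not corn-free; has peanut, so not peanut-free — reject
C: only tapioca; none excluded — keep
D: every rule checks out — valid
E: only rice, potato starch, and canola oil; none excluded — keep
F: works as a binder, vegetarian, no peanut — valid
G: works as a binder, no corn, vegetarian — valid
H: works as a binder, no peanut, no corn — OK
I: no peanut, vegetarian — valid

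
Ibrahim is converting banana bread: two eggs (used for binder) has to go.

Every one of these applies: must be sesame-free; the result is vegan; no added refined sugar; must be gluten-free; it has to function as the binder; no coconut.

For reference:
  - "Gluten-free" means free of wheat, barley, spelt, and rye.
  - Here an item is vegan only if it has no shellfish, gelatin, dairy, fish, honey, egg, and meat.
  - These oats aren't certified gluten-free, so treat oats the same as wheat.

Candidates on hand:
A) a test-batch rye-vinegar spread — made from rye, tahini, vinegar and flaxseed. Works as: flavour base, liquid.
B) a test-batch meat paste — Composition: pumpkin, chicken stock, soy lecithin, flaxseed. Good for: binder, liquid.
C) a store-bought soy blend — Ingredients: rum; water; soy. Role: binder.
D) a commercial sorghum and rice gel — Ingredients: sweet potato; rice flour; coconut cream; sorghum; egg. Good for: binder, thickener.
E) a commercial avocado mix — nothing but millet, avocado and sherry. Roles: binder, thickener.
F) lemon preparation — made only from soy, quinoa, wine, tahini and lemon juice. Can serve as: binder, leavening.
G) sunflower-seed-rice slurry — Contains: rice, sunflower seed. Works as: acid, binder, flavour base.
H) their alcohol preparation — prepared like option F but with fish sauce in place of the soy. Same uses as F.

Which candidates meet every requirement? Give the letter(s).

A: not usable as a binder; has rye, so not gluten-free (and 1 more) — out
B: has chicken stock, so not vegan — no
C: nothing on the exclusion list — valid
D: has egg, so not vegan; has coconut cream, so not coconut-free — no
E: works as a binder, gluten-free, no sesame — OK
F: has tahini, so not sesame-free — no
G: only rice and sunflower seed; none excluded — OK
H: has fish sauce, so not vegan; has tahini, so not sesame-free — out

C, E, G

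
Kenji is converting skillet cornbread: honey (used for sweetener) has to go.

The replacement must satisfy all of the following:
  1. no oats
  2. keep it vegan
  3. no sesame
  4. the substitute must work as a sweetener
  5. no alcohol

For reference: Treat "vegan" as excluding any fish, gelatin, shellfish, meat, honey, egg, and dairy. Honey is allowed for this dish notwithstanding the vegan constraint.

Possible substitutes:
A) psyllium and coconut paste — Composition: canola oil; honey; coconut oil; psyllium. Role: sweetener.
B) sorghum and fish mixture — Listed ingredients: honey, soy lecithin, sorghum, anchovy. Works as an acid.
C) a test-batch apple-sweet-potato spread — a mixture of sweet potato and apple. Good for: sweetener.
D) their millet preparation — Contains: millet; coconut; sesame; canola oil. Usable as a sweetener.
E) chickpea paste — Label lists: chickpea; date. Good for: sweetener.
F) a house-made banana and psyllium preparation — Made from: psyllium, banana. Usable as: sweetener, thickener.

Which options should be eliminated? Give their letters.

B, D

A: honey is permitted under the vegan carve-out; nothing else excluded — OK
B: not usable as a sweetener; has anchovy, so not vegan — no
C: no alcohol, no oats — valid
D: has sesame, so not sesame-free — no
E: only chickpea and date; none excluded — keep
F: no oats, no sesame — valid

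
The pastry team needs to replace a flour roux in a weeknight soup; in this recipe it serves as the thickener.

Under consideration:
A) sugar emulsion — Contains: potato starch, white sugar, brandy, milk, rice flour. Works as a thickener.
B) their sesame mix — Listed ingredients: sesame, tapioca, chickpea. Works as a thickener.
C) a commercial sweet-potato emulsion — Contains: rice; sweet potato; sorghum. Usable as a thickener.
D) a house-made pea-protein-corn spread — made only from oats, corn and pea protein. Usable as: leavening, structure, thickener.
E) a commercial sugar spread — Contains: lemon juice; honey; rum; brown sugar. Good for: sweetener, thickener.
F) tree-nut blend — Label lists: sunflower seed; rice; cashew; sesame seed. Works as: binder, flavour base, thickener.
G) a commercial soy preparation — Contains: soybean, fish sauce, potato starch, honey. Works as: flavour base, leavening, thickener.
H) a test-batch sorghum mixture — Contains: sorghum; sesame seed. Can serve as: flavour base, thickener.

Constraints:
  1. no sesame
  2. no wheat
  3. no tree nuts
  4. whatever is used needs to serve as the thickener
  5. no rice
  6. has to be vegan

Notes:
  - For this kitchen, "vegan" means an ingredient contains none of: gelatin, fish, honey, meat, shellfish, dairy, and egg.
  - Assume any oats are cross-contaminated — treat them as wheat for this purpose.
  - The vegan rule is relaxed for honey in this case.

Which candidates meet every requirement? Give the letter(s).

A: has milk, so not vegan; has rice flour, so not rice-free — reject
B: has sesame, so not sesame-free — no
C: has rice, so not rice-free — no
D: has oats, so not wheat-free — out
E: honey is permitted under the vegan carve-out; nothing else excluded — OK
F: has sesame seed, so not sesame-free; has rice, so not rice-free (and 1 more) — reject
G: has fish sauce, so not vegan — out
H: has sesame seed, so not sesame-free — reject

E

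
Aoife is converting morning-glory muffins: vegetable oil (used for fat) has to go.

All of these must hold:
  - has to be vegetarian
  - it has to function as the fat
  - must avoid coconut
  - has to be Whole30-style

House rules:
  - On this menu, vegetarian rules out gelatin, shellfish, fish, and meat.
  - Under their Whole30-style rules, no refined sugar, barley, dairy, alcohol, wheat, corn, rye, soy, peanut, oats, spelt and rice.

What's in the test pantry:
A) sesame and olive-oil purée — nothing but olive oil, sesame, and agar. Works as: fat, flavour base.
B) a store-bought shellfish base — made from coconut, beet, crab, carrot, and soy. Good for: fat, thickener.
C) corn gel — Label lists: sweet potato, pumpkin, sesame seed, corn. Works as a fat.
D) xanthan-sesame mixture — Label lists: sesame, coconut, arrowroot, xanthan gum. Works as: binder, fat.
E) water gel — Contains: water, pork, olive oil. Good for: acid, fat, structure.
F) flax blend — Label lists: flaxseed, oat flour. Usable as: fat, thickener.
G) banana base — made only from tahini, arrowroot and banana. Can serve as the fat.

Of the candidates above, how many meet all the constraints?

2

A: only sesame, olive oil, and agar; none excluded — keep
B: has crab, so not vegetarian; has soy, so not Whole30-style (and 1 more) — no
C: has corn, so not Whole30-style — no
D: has coconut, so not coconut-free — out
E: has pork, so not vegetarian — no
F: has oat flour, so not Whole30-style — no
G: works as a fat, no coconut, Whole30-style — OK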